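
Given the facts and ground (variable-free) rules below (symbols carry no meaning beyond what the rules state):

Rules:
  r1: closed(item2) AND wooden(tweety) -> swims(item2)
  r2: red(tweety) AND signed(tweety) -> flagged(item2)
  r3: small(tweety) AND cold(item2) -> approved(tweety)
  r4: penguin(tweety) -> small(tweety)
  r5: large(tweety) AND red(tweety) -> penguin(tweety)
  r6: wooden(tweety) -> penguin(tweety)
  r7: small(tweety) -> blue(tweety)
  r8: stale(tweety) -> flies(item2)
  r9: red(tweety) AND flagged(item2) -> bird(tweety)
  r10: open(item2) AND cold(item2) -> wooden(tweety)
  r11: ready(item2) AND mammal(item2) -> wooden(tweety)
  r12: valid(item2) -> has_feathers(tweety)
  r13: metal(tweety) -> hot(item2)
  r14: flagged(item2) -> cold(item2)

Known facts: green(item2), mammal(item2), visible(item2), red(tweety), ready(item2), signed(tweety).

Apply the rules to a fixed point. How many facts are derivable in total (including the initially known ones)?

14

[1] r2 [red(tweety) AND signed(tweety) -> flagged(item2)]; r11 [ready(item2) AND mammal(item2) -> wooden(tweety)]. ⇒ new: flagged(item2), wooden(tweety).
[2] r6 [wooden(tweety) -> penguin(tweety)]; r9 [red(tweety) AND flagged(item2) -> bird(tweety)]; r14 [flagged(item2) -> cold(item2)]. ⇒ new: penguin(tweety), bird(tweety), cold(item2).
[3] r4 [penguin(tweety) -> small(tweety)]. ⇒ new: small(tweety).
[4] r3 [small(tweety) AND cold(item2) -> approved(tweety)]; r7 [small(tweety) -> blue(tweety)]. ⇒ new: approved(tweety), blue(tweety).
Closure: {approved(tweety), bird(tweety), blue(tweety), cold(item2), flagged(item2), green(item2), mammal(item2), penguin(tweety), ready(item2), red(tweety), signed(tweety), small(tweety), visible(item2), wooden(tweety)} — 14 facts.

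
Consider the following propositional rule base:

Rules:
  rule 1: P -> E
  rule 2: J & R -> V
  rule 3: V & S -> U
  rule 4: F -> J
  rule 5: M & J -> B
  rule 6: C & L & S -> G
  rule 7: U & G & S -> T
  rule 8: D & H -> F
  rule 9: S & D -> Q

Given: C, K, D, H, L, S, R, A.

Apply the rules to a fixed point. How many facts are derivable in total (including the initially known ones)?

Round 1: rule 6 [C & L & S -> G]; rule 8 [D & H -> F]; rule 9 [S & D -> Q]. Adds G, F, Q.
Round 2: rule 4 [F -> J]. Adds J.
Round 3: rule 2 [J & R -> V]. Adds V.
Round 4: rule 3 [V & S -> U]. Adds U.
Round 5: rule 7 [U & G & S -> T]. Adds T.
Closure: {A, C, D, F, G, H, J, K, L, Q, R, S, T, U, V} — 15 facts.

15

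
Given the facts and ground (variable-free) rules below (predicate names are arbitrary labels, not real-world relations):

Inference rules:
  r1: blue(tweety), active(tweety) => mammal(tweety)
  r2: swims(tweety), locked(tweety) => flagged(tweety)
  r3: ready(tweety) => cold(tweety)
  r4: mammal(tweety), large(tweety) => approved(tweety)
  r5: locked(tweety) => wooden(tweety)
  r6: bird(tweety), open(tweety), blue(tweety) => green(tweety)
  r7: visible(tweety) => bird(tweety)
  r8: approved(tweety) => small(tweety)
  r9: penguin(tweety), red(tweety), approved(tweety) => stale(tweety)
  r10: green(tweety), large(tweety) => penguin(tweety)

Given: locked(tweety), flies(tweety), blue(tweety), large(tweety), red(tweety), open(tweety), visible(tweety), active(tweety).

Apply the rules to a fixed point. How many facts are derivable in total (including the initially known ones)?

Round 1 fires r1, r5, r7, giving mammal(tweety), wooden(tweety), bird(tweety).
Round 2 fires r4, r6, giving approved(tweety), green(tweety).
Round 3 fires r8, r10, giving small(tweety), penguin(tweety).
Round 4 fires r9, giving stale(tweety).
Closure: {active(tweety), approved(tweety), bird(tweety), blue(tweety), flies(tweety), green(tweety), large(tweety), locked(tweety), mammal(tweety), open(tweety), penguin(tweety), red(tweety), small(tweety), stale(tweety), visible(tweety), wooden(tweety)} — 16 facts.

16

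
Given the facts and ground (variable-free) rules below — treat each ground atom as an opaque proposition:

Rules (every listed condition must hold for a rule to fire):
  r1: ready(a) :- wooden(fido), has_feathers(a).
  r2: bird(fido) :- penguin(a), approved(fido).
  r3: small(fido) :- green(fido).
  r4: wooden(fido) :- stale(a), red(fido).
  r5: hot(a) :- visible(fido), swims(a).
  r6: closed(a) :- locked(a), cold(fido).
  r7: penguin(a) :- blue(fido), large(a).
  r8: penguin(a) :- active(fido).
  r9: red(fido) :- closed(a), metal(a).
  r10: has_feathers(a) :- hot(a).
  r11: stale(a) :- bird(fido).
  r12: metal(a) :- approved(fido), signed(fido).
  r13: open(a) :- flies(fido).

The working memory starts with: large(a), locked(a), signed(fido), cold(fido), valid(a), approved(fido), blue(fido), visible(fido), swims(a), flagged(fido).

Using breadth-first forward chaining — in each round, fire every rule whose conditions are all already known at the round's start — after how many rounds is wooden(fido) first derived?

Round 1: r5 [hot(a) :- visible(fido), swims(a).]; r6 [closed(a) :- locked(a), cold(fido).]; r7 [penguin(a) :- blue(fido), large(a).]; r12 [metal(a) :- approved(fido), signed(fido).]. Adds hot(a), closed(a), penguin(a), metal(a).
Round 2: r2 [bird(fido) :- penguin(a), approved(fido).]; r9 [red(fido) :- closed(a), metal(a).]; r10 [has_feathers(a) :- hot(a).]. Adds bird(fido), red(fido), has_feathers(a).
Round 3: r11 [stale(a) :- bird(fido).]. Adds stale(a).
Round 4: r4 [wooden(fido) :- stale(a), red(fido).]. Adds wooden(fido).
wooden(fido) first appears in round 4.

4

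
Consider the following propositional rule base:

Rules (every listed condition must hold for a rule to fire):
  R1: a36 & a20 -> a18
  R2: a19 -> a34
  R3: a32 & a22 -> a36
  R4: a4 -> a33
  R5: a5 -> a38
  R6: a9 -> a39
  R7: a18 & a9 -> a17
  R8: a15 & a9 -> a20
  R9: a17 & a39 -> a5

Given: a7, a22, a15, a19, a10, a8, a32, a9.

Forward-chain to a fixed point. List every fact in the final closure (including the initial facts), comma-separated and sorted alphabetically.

Round 1 — R2, R3, R6, R8, derive a34, a36, a39, a20.
Round 2 — R1, derive a18.
Round 3 — R7, derive a17.
Round 4 — R9, derive a5.
Round 5 — R5, derive a38.

a10, a15, a17, a18, a19, a20, a22, a32, a34, a36, a38, a39, a5, a7, a8, a9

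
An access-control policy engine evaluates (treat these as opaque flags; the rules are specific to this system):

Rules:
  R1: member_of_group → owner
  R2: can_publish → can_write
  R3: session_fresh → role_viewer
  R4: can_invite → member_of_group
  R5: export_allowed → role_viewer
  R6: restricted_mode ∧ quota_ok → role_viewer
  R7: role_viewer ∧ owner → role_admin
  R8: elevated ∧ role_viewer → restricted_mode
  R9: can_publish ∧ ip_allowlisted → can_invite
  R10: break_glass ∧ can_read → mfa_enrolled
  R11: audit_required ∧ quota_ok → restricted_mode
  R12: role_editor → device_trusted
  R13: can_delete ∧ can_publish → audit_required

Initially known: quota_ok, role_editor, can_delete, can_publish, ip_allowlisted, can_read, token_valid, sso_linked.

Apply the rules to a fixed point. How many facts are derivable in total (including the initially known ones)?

Round 1 fires R2, R9, R12, R13, giving can_write, can_invite, device_trusted, audit_required.
Round 2 fires R4, R11, giving member_of_group, restricted_mode.
Round 3 fires R1, R6, giving owner, role_viewer.
Round 4 fires R7, giving role_admin.
Closure: {audit_required, can_delete, can_invite, can_publish, can_read, can_write, device_trusted, ip_allowlisted, member_of_group, owner, quota_ok, restricted_mode, role_admin, role_editor, role_viewer, sso_linked, token_valid} — 17 facts.

17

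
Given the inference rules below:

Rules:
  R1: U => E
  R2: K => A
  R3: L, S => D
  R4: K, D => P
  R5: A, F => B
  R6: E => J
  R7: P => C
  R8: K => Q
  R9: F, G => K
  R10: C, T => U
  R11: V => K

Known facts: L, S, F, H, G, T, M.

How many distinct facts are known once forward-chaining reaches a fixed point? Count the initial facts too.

Round 1: R3 [L, S => D]; R9 [F, G => K]. New: D, K.
Round 2: R2 [K => A]; R4 [K, D => P]; R8 [K => Q]. New: A, P, Q.
Round 3: R5 [A, F => B]; R7 [P => C]. New: B, C.
Round 4: R10 [C, T => U]. New: U.
Round 5: R1 [U => E]. New: E.
Round 6: R6 [E => J]. New: J.
Closure: {A, B, C, D, E, F, G, H, J, K, L, M, P, Q, S, T, U} — 17 facts.

17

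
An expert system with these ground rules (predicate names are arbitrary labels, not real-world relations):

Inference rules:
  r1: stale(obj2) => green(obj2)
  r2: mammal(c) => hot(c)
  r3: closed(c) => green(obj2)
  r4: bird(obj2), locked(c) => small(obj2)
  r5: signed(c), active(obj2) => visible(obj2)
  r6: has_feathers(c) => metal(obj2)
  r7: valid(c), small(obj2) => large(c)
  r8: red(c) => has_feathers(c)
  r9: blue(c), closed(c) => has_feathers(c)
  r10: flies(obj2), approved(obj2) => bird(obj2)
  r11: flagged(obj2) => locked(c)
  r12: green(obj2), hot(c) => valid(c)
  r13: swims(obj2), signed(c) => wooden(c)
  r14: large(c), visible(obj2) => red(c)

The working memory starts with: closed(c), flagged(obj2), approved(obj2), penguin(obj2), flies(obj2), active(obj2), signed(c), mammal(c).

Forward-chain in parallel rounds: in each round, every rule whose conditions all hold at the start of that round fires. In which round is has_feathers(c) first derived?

5

[1] r2 [mammal(c) => hot(c)]; r3 [closed(c) => green(obj2)]; r5 [signed(c), active(obj2) => visible(obj2)]; r10 [flies(obj2), approved(obj2) => bird(obj2)]; r11 [flagged(obj2) => locked(c)]. ⇒ new: hot(c), green(obj2), visible(obj2), bird(obj2), locked(c).
[2] r4 [bird(obj2), locked(c) => small(obj2)]; r12 [green(obj2), hot(c) => valid(c)]. ⇒ new: small(obj2), valid(c).
[3] r7 [valid(c), small(obj2) => large(c)]. ⇒ new: large(c).
[4] r14 [large(c), visible(obj2) => red(c)]. ⇒ new: red(c).
[5] r8 [red(c) => has_feathers(c)]. ⇒ new: has_feathers(c).
has_feathers(c) first appears in round 5.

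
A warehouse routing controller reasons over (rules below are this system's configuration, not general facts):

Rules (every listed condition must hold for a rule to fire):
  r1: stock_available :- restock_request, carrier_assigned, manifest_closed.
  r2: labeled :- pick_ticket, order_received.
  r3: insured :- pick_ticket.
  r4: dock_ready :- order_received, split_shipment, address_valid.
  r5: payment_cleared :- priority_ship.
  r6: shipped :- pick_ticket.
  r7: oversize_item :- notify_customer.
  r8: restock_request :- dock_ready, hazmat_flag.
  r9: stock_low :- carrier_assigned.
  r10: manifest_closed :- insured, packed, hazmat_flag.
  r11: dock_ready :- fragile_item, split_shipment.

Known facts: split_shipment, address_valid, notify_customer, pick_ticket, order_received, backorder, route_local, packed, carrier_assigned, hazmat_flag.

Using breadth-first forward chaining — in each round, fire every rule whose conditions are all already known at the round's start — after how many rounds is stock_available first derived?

3

[1] r2 [labeled :- pick_ticket, order_received.]; r3 [insured :- pick_ticket.]; r4 [dock_ready :- order_received, split_shipment, address_valid.]; r6 [shipped :- pick_ticket.]; r7 [oversize_item :- notify_customer.]; r9 [stock_low :- carrier_assigned.]. ⇒ new: labeled, insured, dock_ready, shipped, oversize_item, stock_low.
[2] r8 [restock_request :- dock_ready, hazmat_flag.]; r10 [manifest_closed :- insured, packed, hazmat_flag.]. ⇒ new: restock_request, manifest_closed.
[3] r1 [stock_available :- restock_request, carrier_assigned, manifest_closed.]. ⇒ new: stock_available.
stock_available first appears in round 3.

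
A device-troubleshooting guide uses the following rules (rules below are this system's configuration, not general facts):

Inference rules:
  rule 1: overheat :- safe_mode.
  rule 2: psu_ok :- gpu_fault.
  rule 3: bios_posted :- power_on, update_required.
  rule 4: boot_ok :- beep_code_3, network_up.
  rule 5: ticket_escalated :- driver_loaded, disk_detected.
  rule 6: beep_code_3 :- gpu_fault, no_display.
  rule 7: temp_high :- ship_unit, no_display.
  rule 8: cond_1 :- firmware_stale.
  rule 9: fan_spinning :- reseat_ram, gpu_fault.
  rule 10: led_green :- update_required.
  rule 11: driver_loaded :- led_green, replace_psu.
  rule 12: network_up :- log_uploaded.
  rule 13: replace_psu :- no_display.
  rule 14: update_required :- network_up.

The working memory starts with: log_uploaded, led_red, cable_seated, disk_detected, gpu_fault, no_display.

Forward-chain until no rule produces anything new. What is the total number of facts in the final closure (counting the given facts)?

Round 1 fires rule 2, rule 6, rule 12, rule 13, giving psu_ok, beep_code_3, network_up, replace_psu.
Round 2 fires rule 4, rule 14, giving boot_ok, update_required.
Round 3 fires rule 10, giving led_green.
Round 4 fires rule 11, giving driver_loaded.
Round 5 fires rule 5, giving ticket_escalated.
Closure: {beep_code_3, boot_ok, cable_seated, disk_detected, driver_loaded, gpu_fault, led_green, led_red, log_uploaded, network_up, no_display, psu_ok, replace_psu, ticket_escalated, update_required} — 15 facts.

15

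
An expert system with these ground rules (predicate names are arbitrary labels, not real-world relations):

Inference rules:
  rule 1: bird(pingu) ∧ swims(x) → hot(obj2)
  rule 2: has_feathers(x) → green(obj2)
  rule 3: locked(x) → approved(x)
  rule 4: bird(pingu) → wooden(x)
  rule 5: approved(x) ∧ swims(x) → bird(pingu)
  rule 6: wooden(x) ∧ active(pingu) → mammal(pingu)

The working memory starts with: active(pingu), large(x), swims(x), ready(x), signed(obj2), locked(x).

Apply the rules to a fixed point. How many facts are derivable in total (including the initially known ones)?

11

Round 1: rule 3 [locked(x) → approved(x)]. Adds approved(x).
Round 2: rule 5 [approved(x) ∧ swims(x) → bird(pingu)]. Adds bird(pingu).
Round 3: rule 1 [bird(pingu) ∧ swims(x) → hot(obj2)]; rule 4 [bird(pingu) → wooden(x)]. Adds hot(obj2), wooden(x).
Round 4: rule 6 [wooden(x) ∧ active(pingu) → mammal(pingu)]. Adds mammal(pingu).
Closure: {active(pingu), approved(x), bird(pingu), hot(obj2), large(x), locked(x), mammal(pingu), ready(x), signed(obj2), swims(x), wooden(x)} — 11 facts.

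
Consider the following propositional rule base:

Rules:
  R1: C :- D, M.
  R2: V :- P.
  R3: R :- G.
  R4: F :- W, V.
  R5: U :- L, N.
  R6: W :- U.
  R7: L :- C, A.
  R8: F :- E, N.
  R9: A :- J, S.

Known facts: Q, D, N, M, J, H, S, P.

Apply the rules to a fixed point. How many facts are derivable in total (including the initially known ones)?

Round 1: R1 [C :- D, M.]; R2 [V :- P.]; R9 [A :- J, S.]. Adds C, V, A.
Round 2: R7 [L :- C, A.]. Adds L.
Round 3: R5 [U :- L, N.]. Adds U.
Round 4: R6 [W :- U.]. Adds W.
Round 5: R4 [F :- W, V.]. Adds F.
Closure: {A, C, D, F, H, J, L, M, N, P, Q, S, U, V, W} — 15 facts.

15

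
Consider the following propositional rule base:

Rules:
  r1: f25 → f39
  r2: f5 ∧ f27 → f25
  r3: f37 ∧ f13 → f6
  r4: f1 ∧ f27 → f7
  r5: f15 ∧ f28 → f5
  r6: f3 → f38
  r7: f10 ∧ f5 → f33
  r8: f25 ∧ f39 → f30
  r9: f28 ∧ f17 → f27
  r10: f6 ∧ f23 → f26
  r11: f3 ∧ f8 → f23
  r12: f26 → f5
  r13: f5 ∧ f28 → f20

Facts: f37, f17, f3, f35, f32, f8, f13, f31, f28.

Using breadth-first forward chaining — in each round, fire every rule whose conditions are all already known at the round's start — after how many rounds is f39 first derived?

5

Round 1: r3 [f37 ∧ f13 → f6]; r6 [f3 → f38]; r9 [f28 ∧ f17 → f27]; r11 [f3 ∧ f8 → f23]. Adds f6, f38, f27, f23.
Round 2: r10 [f6 ∧ f23 → f26]. Adds f26.
Round 3: r12 [f26 → f5]. Adds f5.
Round 4: r2 [f5 ∧ f27 → f25]; r13 [f5 ∧ f28 → f20]. Adds f25, f20.
Round 5: r1 [f25 → f39]. Adds f39.
f39 first appears in round 5.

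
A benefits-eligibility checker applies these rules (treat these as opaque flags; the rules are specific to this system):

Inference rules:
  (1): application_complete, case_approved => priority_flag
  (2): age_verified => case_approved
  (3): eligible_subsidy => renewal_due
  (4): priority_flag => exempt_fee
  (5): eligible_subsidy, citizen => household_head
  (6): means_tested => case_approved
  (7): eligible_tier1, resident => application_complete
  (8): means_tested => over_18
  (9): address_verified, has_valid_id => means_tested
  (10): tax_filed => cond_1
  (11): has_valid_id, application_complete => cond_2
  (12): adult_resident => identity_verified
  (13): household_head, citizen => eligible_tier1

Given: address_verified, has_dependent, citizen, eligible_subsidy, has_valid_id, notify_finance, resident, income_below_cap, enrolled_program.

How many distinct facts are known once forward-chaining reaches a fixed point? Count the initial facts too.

Round 1: (3) [eligible_subsidy => renewal_due]; (5) [eligible_subsidy, citizen => household_head]; (9) [address_verified, has_valid_id => means_tested]. New: renewal_due, household_head, means_tested.
Round 2: (6) [means_tested => case_approved]; (8) [means_tested => over_18]; (13) [household_head, citizen => eligible_tier1]. New: case_approved, over_18, eligible_tier1.
Round 3: (7) [eligible_tier1, resident => application_complete]. New: application_complete.
Round 4: (1) [application_complete, case_approved => priority_flag]; (11) [has_valid_id, application_complete => cond_2]. New: priority_flag, cond_2.
Round 5: (4) [priority_flag => exempt_fee]. New: exempt_fee.
Closure: {address_verified, application_complete, case_approved, citizen, cond_2, eligible_subsidy, eligible_tier1, enrolled_program, exempt_fee, has_dependent, has_valid_id, household_head, income_below_cap, means_tested, notify_finance, over_18, priority_flag, renewal_due, resident} — 19 facts.

19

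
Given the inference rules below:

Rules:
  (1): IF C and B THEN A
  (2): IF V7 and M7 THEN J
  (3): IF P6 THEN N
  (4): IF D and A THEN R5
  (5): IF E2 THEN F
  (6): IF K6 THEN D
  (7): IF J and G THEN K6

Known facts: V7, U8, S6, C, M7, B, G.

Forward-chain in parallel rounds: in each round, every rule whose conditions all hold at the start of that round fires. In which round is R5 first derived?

4

Round 1 fires (1), (2), giving A, J.
Round 2 fires (7), giving K6.
Round 3 fires (6), giving D.
Round 4 fires (4), giving R5.
R5 first appears in round 4.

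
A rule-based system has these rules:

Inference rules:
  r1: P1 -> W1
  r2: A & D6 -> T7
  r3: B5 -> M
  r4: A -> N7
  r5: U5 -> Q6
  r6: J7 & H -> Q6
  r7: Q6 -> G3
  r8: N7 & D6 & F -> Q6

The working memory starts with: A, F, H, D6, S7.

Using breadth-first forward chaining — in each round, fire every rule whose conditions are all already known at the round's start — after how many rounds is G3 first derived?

3

Round 1 — r2, r4, derive T7, N7.
Round 2 — r8, derive Q6.
Round 3 — r7, derive G3.
G3 first appears in round 3.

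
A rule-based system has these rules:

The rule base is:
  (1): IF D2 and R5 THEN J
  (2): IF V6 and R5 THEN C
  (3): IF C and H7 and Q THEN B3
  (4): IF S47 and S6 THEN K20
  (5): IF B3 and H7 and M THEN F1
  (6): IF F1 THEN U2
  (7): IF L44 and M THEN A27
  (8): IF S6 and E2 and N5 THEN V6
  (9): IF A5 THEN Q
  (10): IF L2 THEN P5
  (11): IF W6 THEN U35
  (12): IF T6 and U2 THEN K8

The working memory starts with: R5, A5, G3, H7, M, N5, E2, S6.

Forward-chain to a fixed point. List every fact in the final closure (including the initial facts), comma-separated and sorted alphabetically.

A5, B3, C, E2, F1, G3, H7, M, N5, Q, R5, S6, U2, V6

[1] (8) [IF S6 and E2 and N5 THEN V6]; (9) [IF A5 THEN Q]. ⇒ new: V6, Q.
[2] (2) [IF V6 and R5 THEN C]. ⇒ new: C.
[3] (3) [IF C and H7 and Q THEN B3]. ⇒ new: B3.
[4] (5) [IF B3 and H7 and M THEN F1]. ⇒ new: F1.
[5] (6) [IF F1 THEN U2]. ⇒ new: U2.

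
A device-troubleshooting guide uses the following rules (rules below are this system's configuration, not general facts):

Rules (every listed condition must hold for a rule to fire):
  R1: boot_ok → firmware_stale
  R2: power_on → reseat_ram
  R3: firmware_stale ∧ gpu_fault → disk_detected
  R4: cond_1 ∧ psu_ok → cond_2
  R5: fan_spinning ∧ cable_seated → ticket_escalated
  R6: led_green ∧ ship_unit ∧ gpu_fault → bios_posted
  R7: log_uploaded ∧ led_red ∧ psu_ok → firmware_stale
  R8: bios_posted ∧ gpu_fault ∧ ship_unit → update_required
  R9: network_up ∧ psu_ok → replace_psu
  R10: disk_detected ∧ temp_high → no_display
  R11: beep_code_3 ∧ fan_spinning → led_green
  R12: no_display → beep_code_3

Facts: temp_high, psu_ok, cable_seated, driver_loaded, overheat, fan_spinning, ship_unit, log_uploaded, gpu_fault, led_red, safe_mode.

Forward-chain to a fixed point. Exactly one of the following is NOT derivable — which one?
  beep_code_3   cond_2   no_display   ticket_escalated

Round 1: R5 [fan_spinning ∧ cable_seated → ticket_escalated]; R7 [log_uploaded ∧ led_red ∧ psu_ok → firmware_stale]. New: ticket_escalated, firmware_stale.
Round 2: R3 [firmware_stale ∧ gpu_fault → disk_detected]. New: disk_detected.
Round 3: R10 [disk_detected ∧ temp_high → no_display]. New: no_display.
Round 4: R12 [no_display → beep_code_3]. New: beep_code_3.
Round 5: R11 [beep_code_3 ∧ fan_spinning → led_green]. New: led_green.
Round 6: R6 [led_green ∧ ship_unit ∧ gpu_fault → bios_posted]. New: bios_posted.
Round 7: R8 [bios_posted ∧ gpu_fault ∧ ship_unit → update_required]. New: update_required.
Derived: no_display (round 3), beep_code_3 (round 4), ticket_escalated (round 1). cond_2 never appears in any round.

cond_2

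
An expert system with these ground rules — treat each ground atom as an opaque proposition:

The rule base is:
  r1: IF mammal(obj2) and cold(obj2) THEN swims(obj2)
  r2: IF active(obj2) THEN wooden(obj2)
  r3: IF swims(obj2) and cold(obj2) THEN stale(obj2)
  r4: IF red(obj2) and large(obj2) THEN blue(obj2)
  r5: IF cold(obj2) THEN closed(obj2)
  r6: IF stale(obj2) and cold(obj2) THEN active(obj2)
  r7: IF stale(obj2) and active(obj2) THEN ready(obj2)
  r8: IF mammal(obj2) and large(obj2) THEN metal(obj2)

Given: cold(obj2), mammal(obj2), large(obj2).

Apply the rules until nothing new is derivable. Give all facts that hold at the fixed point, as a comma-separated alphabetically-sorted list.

Round 1: r1 [IF mammal(obj2) and cold(obj2) THEN swims(obj2)]; r5 [IF cold(obj2) THEN closed(obj2)]; r8 [IF mammal(obj2) and large(obj2) THEN metal(obj2)]. New: swims(obj2), closed(obj2), metal(obj2).
Round 2: r3 [IF swims(obj2) and cold(obj2) THEN stale(obj2)]. New: stale(obj2).
Round 3: r6 [IF stale(obj2) and cold(obj2) THEN active(obj2)]. New: active(obj2).
Round 4: r2 [IF active(obj2) THEN wooden(obj2)]; r7 [IF stale(obj2) and active(obj2) THEN ready(obj2)]. New: wooden(obj2), ready(obj2).

active(obj2), closed(obj2), cold(obj2), large(obj2), mammal(obj2), metal(obj2), ready(obj2), stale(obj2), swims(obj2), wooden(obj2)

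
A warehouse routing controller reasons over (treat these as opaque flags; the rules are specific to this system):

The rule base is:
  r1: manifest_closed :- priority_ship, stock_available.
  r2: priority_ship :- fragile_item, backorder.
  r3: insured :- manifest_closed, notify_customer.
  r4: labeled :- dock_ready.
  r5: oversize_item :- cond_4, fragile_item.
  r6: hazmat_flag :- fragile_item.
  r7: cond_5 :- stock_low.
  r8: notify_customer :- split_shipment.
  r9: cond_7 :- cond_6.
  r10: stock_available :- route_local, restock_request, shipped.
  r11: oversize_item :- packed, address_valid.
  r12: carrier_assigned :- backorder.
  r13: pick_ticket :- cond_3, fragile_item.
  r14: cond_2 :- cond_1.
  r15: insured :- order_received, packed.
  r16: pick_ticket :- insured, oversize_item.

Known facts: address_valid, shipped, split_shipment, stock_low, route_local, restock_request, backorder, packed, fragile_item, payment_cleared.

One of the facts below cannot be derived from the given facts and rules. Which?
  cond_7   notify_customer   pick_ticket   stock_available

cond_7

Round 1: r2 [priority_ship :- fragile_item, backorder.]; r6 [hazmat_flag :- fragile_item.]; r7 [cond_5 :- stock_low.]; r8 [notify_customer :- split_shipment.]; r10 [stock_available :- route_local, restock_request, shipped.]; r11 [oversize_item :- packed, address_valid.]; r12 [carrier_assigned :- backorder.]. New: priority_ship, hazmat_flag, cond_5, notify_customer, stock_available, oversize_item, carrier_assigned.
Round 2: r1 [manifest_closed :- priority_ship, stock_available.]. New: manifest_closed.
Round 3: r3 [insured :- manifest_closed, notify_customer.]. New: insured.
Round 4: r16 [pick_ticket :- insured, oversize_item.]. New: pick_ticket.
Derived: stock_available (round 1), notify_customer (round 1), pick_ticket (round 4). cond_7 never appears in any round.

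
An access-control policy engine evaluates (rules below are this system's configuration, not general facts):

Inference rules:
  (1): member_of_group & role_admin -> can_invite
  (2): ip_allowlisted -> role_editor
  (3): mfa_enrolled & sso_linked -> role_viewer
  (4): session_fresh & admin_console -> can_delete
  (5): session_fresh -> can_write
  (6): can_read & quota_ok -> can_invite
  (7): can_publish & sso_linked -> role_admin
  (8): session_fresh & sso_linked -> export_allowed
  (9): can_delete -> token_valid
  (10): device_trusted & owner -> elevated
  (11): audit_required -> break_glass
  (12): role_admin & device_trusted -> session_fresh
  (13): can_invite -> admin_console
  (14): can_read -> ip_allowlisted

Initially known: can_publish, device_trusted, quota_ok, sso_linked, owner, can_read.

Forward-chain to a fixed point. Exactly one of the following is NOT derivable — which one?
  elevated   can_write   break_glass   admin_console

[1] (6) [can_read & quota_ok -> can_invite]; (7) [can_publish & sso_linked -> role_admin]; (10) [device_trusted & owner -> elevated]; (14) [can_read -> ip_allowlisted]. ⇒ new: can_invite, role_admin, elevated, ip_allowlisted.
[2] (2) [ip_allowlisted -> role_editor]; (12) [role_admin & device_trusted -> session_fresh]; (13) [can_invite -> admin_console]. ⇒ new: role_editor, session_fresh, admin_console.
[3] (4) [session_fresh & admin_console -> can_delete]; (5) [session_fresh -> can_write]; (8) [session_fresh & sso_linked -> export_allowed]. ⇒ new: can_delete, can_write, export_allowed.
[4] (9) [can_delete -> token_valid]. ⇒ new: token_valid.
Derived: admin_console (round 2), can_write (round 3), elevated (round 1). break_glass never appears in any round.

break_glass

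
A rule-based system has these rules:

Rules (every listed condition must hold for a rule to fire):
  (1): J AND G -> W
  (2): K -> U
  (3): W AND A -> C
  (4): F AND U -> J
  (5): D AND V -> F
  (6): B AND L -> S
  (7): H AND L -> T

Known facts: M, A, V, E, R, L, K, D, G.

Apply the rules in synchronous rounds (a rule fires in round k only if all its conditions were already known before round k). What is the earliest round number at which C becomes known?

4

Round 1: (2) [K -> U]; (5) [D AND V -> F]. New: U, F.
Round 2: (4) [F AND U -> J]. New: J.
Round 3: (1) [J AND G -> W]. New: W.
Round 4: (3) [W AND A -> C]. New: C.
C first appears in round 4.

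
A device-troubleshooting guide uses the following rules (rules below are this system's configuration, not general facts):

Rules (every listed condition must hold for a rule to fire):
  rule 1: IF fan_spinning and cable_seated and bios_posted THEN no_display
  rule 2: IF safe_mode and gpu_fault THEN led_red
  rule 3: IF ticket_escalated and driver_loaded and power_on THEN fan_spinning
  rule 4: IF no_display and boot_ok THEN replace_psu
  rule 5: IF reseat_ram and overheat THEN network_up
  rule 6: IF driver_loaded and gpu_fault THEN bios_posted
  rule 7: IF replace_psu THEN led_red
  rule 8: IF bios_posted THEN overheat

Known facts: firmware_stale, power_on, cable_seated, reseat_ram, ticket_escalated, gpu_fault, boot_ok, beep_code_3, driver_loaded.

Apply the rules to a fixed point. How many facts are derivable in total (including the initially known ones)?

16

Round 1 — rule 3, rule 6, derive fan_spinning, bios_posted.
Round 2 — rule 1, rule 8, derive no_display, overheat.
Round 3 — rule 4, rule 5, derive replace_psu, network_up.
Round 4 — rule 7, derive led_red.
Closure: {beep_code_3, bios_posted, boot_ok, cable_seated, driver_loaded, fan_spinning, firmware_stale, gpu_fault, led_red, network_up, no_display, overheat, power_on, replace_psu, reseat_ram, ticket_escalated} — 16 facts.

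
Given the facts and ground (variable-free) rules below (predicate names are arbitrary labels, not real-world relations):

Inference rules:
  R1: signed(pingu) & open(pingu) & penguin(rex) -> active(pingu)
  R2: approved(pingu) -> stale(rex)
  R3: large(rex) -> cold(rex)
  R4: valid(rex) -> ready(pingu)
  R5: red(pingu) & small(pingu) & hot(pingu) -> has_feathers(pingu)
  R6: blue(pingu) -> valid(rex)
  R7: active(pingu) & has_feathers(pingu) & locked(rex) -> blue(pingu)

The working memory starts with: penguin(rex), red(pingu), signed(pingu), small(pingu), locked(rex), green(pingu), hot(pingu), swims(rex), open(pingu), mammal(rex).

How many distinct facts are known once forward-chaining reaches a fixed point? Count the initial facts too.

Round 1: R1 [signed(pingu) & open(pingu) & penguin(rex) -> active(pingu)]; R5 [red(pingu) & small(pingu) & hot(pingu) -> has_feathers(pingu)]. Adds active(pingu), has_feathers(pingu).
Round 2: R7 [active(pingu) & has_feathers(pingu) & locked(rex) -> blue(pingu)]. Adds blue(pingu).
Round 3: R6 [blue(pingu) -> valid(rex)]. Adds valid(rex).
Round 4: R4 [valid(rex) -> ready(pingu)]. Adds ready(pingu).
Closure: {active(pingu), blue(pingu), green(pingu), has_feathers(pingu), hot(pingu), locked(rex), mammal(rex), open(pingu), penguin(rex), ready(pingu), red(pingu), signed(pingu), small(pingu), swims(rex), valid(rex)} — 15 facts.

15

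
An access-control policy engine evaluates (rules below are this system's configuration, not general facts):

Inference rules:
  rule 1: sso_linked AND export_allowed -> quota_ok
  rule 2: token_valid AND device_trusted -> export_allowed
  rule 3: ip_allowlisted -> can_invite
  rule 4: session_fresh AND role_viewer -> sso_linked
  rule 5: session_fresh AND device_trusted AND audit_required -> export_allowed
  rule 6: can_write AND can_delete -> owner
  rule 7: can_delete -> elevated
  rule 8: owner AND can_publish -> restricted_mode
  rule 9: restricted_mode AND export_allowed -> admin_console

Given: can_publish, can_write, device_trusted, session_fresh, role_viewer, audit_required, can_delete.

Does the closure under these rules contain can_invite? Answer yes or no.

Round 1 — rule 4, rule 5, rule 6, rule 7, derive sso_linked, export_allowed, owner, elevated.
Round 2 — rule 1, rule 8, derive quota_ok, restricted_mode.
Round 3 — rule 9, derive admin_console.
Fixed point reached. can_invite is concluded only by rule 3; rule 3 needs ip_allowlisted (never derived).

no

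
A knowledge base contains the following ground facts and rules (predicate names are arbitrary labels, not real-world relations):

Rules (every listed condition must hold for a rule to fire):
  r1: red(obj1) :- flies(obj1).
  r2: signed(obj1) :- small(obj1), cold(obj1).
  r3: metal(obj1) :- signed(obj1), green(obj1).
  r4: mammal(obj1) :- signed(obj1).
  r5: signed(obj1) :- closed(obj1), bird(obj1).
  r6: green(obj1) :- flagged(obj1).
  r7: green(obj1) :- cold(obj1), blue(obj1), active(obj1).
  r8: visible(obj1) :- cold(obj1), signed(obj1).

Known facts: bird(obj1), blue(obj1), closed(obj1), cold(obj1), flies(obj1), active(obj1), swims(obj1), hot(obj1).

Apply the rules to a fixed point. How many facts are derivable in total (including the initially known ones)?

14

Round 1: r1 [red(obj1) :- flies(obj1).]; r5 [signed(obj1) :- closed(obj1), bird(obj1).]; r7 [green(obj1) :- cold(obj1), blue(obj1), active(obj1).]. New: red(obj1), signed(obj1), green(obj1).
Round 2: r3 [metal(obj1) :- signed(obj1), green(obj1).]; r4 [mammal(obj1) :- signed(obj1).]; r8 [visible(obj1) :- cold(obj1), signed(obj1).]. New: metal(obj1), mammal(obj1), visible(obj1).
Closure: {active(obj1), bird(obj1), blue(obj1), closed(obj1), cold(obj1), flies(obj1), green(obj1), hot(obj1), mammal(obj1), metal(obj1), red(obj1), signed(obj1), swims(obj1), visible(obj1)} — 14 facts.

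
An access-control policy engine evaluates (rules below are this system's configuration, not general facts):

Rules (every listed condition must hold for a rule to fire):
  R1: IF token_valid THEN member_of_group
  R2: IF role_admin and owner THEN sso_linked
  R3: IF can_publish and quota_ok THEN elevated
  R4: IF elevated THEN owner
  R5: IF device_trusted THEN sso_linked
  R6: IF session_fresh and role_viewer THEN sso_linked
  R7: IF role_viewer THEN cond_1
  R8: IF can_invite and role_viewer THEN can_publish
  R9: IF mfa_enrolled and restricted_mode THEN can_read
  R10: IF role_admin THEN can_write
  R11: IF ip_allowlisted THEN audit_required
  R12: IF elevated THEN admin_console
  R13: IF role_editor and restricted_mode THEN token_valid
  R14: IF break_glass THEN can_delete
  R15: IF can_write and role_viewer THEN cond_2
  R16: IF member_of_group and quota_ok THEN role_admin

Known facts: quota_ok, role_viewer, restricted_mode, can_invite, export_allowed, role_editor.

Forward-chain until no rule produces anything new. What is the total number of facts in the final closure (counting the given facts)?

[1] R7 [IF role_viewer THEN cond_1]; R8 [IF can_invite and role_viewer THEN can_publish]; R13 [IF role_editor and restricted_mode THEN token_valid]. ⇒ new: cond_1, can_publish, token_valid.
[2] R1 [IF token_valid THEN member_of_group]; R3 [IF can_publish and quota_ok THEN elevated]. ⇒ new: member_of_group, elevated.
[3] R4 [IF elevated THEN owner]; R12 [IF elevated THEN admin_console]; R16 [IF member_of_group and quota_ok THEN role_admin]. ⇒ new: owner, admin_console, role_admin.
[4] R2 [IF role_admin and owner THEN sso_linked]; R10 [IF role_admin THEN can_write]. ⇒ new: sso_linked, can_write.
[5] R15 [IF can_write and role_viewer THEN cond_2]. ⇒ new: cond_2.
Closure: {admin_console, can_invite, can_publish, can_write, cond_1, cond_2, elevated, export_allowed, member_of_group, owner, quota_ok, restricted_mode, role_admin, role_editor, role_viewer, sso_linked, token_valid} — 17 facts.

17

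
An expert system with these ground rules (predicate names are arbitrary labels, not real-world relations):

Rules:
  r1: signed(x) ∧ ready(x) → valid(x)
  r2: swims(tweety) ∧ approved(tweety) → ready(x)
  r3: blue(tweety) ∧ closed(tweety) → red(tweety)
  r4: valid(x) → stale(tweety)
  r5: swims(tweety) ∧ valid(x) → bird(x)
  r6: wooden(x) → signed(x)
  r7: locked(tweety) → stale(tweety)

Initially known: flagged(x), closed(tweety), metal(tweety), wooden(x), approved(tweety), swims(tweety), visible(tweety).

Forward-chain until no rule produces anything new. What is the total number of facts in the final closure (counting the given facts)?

12

[1] r2 [swims(tweety) ∧ approved(tweety) → ready(x)]; r6 [wooden(x) → signed(x)]. ⇒ new: ready(x), signed(x).
[2] r1 [signed(x) ∧ ready(x) → valid(x)]. ⇒ new: valid(x).
[3] r4 [valid(x) → stale(tweety)]; r5 [swims(tweety) ∧ valid(x) → bird(x)]. ⇒ new: stale(tweety), bird(x).
Closure: {approved(tweety), bird(x), closed(tweety), flagged(x), metal(tweety), ready(x), signed(x), stale(tweety), swims(tweety), valid(x), visible(tweety), wooden(x)} — 12 facts.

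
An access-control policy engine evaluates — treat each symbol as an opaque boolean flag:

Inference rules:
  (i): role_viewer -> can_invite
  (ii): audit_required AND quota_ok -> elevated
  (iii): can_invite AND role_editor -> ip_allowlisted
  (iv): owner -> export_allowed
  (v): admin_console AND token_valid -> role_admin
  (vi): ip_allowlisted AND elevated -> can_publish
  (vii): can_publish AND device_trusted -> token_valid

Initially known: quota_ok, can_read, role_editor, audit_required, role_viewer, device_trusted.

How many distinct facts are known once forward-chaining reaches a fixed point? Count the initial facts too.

Round 1: (i) [role_viewer -> can_invite]; (ii) [audit_required AND quota_ok -> elevated]. New: can_invite, elevated.
Round 2: (iii) [can_invite AND role_editor -> ip_allowlisted]. New: ip_allowlisted.
Round 3: (vi) [ip_allowlisted AND elevated -> can_publish]. New: can_publish.
Round 4: (vii) [can_publish AND device_trusted -> token_valid]. New: token_valid.
Closure: {audit_required, can_invite, can_publish, can_read, device_trusted, elevated, ip_allowlisted, quota_ok, role_editor, role_viewer, token_valid} — 11 facts.

11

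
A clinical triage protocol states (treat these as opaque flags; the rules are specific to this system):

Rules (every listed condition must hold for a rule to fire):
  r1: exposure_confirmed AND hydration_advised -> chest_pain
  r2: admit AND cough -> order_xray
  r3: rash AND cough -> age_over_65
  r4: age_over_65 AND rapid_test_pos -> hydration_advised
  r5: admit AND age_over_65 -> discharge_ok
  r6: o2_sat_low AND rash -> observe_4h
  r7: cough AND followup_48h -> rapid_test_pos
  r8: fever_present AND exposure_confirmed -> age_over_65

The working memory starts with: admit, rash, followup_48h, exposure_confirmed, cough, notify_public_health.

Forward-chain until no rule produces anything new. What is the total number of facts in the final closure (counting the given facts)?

12

Round 1: r2 [admit AND cough -> order_xray]; r3 [rash AND cough -> age_over_65]; r7 [cough AND followup_48h -> rapid_test_pos]. New: order_xray, age_over_65, rapid_test_pos.
Round 2: r4 [age_over_65 AND rapid_test_pos -> hydration_advised]; r5 [admit AND age_over_65 -> discharge_ok]. New: hydration_advised, discharge_ok.
Round 3: r1 [exposure_confirmed AND hydration_advised -> chest_pain]. New: chest_pain.
Closure: {admit, age_over_65, chest_pain, cough, discharge_ok, exposure_confirmed, followup_48h, hydration_advised, notify_public_health, order_xray, rapid_test_pos, rash} — 12 facts.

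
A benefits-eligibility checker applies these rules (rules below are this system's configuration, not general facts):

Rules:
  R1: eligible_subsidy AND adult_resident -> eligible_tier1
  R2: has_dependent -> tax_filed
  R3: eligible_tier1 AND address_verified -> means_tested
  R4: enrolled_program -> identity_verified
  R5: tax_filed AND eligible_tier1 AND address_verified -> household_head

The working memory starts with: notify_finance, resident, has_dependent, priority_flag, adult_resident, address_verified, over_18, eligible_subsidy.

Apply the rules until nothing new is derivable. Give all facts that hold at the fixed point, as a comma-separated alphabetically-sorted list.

address_verified, adult_resident, eligible_subsidy, eligible_tier1, has_dependent, household_head, means_tested, notify_finance, over_18, priority_flag, resident, tax_filed

Round 1: R1 [eligible_subsidy AND adult_resident -> eligible_tier1]; R2 [has_dependent -> tax_filed]. Adds eligible_tier1, tax_filed.
Round 2: R3 [eligible_tier1 AND address_verified -> means_tested]; R5 [tax_filed AND eligible_tier1 AND address_verified -> household_head]. Adds means_tested, household_head.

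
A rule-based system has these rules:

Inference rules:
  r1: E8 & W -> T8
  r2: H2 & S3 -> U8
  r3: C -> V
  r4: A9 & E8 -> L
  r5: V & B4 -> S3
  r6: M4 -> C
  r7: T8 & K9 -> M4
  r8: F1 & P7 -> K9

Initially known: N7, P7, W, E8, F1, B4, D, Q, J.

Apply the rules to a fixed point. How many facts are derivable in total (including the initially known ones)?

15

Round 1 fires r1, r8, giving T8, K9.
Round 2 fires r7, giving M4.
Round 3 fires r6, giving C.
Round 4 fires r3, giving V.
Round 5 fires r5, giving S3.
Closure: {B4, C, D, E8, F1, J, K9, M4, N7, P7, Q, S3, T8, V, W} — 15 facts.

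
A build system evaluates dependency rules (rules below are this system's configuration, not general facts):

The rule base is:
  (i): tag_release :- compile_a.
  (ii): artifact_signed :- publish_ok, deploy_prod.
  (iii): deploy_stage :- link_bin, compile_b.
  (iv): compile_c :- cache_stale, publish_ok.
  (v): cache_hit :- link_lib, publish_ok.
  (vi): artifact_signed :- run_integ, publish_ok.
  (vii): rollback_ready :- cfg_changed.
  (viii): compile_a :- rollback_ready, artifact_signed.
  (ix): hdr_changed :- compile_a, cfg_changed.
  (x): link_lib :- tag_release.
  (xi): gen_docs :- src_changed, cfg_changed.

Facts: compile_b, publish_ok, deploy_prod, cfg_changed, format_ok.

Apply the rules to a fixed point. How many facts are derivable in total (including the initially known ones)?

12

[1] (ii) [artifact_signed :- publish_ok, deploy_prod.]; (vii) [rollback_ready :- cfg_changed.]. ⇒ new: artifact_signed, rollback_ready.
[2] (viii) [compile_a :- rollback_ready, artifact_signed.]. ⇒ new: compile_a.
[3] (i) [tag_release :- compile_a.]; (ix) [hdr_changed :- compile_a, cfg_changed.]. ⇒ new: tag_release, hdr_changed.
[4] (x) [link_lib :- tag_release.]. ⇒ new: link_lib.
[5] (v) [cache_hit :- link_lib, publish_ok.]. ⇒ new: cache_hit.
Closure: {artifact_signed, cache_hit, cfg_changed, compile_a, compile_b, deploy_prod, format_ok, hdr_changed, link_lib, publish_ok, rollback_ready, tag_release} — 12 facts.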